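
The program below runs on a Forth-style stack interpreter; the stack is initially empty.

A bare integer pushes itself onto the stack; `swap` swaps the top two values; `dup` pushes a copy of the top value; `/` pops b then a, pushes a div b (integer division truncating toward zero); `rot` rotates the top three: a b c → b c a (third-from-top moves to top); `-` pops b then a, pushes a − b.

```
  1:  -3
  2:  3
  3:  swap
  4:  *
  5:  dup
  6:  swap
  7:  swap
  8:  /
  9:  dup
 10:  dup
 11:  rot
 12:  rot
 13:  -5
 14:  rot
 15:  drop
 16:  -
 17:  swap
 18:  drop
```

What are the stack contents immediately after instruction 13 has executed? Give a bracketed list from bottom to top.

[1, 1, 1, -5]

-3   -> [-3]
3    -> [-3, 3]
swap -> [3, -3]
*    -> [-9]
dup  -> [-9, -9]
swap -> [-9, -9]
swap -> [-9, -9]
/    -> [1]
dup  -> [1, 1]
dup  -> [1, 1, 1]
rot  -> [1, 1, 1]
rot  -> [1, 1, 1]
-5   -> [1, 1, 1, -5]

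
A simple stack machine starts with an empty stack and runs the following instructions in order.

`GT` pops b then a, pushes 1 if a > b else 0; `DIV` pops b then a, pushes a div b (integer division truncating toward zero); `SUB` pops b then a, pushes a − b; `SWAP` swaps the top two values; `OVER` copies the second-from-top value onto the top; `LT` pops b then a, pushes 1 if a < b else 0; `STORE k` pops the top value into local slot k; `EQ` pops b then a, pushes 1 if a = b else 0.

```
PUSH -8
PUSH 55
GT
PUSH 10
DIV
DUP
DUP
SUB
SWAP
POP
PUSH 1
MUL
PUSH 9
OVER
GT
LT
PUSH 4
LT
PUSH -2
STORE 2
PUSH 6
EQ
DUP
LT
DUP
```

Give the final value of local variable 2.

-2

PUSH -8 : -8
PUSH 55 : -8 55
GT      : 0
PUSH 10 : 0 10
DIV     : 0
DUP     : 0 0
DUP     : 0 0 0
SUB     : 0 0
SWAP    : 0 0
POP     : 0
PUSH 1  : 0 1
MUL     : 0
PUSH 9  : 0 9
OVER    : 0 9 0
GT      : 0 1
LT      : 1
PUSH 4  : 1 4
LT      : 1
PUSH -2 : 1 -2
STORE 2 : 1
PUSH 6  : 1 6
EQ      : 0
DUP     : 0 0
LT      : 0
DUP     : 0 0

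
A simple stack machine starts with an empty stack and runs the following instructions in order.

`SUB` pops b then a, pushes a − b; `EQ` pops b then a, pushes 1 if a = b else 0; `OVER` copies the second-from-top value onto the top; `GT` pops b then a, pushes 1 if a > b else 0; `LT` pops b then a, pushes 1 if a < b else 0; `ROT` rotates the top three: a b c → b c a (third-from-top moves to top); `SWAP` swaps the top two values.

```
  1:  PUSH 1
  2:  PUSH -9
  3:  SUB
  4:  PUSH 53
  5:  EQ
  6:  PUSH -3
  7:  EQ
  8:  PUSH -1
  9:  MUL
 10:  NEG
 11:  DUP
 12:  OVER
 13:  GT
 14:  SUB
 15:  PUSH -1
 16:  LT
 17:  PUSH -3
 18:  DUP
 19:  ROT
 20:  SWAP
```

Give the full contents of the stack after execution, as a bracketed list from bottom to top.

PUSH 1  -> 1
PUSH -9 -> 1 -9
SUB     -> 10
PUSH 53 -> 10 53
EQ      -> 0
PUSH -3 -> 0 -3
EQ      -> 0
PUSH -1 -> 0 -1
MUL     -> 0
NEG     -> 0
DUP     -> 0 0
OVER    -> 0 0 0
GT      -> 0 0
SUB     -> 0
PUSH -1 -> 0 -1
LT      -> 0
PUSH -3 -> 0 -3
DUP     -> 0 -3 -3
ROT     -> -3 -3 0
SWAP    -> -3 0 -3

[-3, 0, -3]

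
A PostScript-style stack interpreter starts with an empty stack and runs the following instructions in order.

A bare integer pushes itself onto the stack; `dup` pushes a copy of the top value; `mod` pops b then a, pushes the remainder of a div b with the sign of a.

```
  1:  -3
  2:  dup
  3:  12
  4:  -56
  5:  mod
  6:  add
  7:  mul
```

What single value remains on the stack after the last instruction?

-3  : [-3]
dup : [-3, -3]
12  : [-3, -3, 12]
-56 : [-3, -3, 12, -56]
mod : [-3, -3, 12]
add : [-3, 9]
mul : [-27]

-27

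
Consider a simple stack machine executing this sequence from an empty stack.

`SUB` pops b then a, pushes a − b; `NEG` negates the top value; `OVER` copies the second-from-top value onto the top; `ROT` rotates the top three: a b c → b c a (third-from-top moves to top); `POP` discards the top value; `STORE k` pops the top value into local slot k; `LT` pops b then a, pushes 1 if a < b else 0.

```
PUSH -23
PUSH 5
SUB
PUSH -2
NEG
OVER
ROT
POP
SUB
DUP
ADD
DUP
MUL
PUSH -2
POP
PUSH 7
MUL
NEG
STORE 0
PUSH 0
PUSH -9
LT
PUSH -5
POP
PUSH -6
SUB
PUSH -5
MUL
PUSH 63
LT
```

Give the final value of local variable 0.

PUSH -23 → -23
PUSH 5   → -23 5
SUB      → -28
PUSH -2  → -28 -2
NEG      → -28 2
OVER     → -28 2 -28
ROT      → 2 -28 -28
POP      → 2 -28
SUB      → 30
DUP      → 30 30
ADD      → 60
DUP      → 60 60
MUL      → 3600
PUSH -2  → 3600 -2
POP      → 3600
PUSH 7   → 3600 7
MUL      → 25200
NEG      → -25200
STORE 0  → (empty)
PUSH 0   → 0
PUSH -9  → 0 -9
LT       → 0
PUSH -5  → 0 -5
POP      → 0
PUSH -6  → 0 -6
SUB      → 6
PUSH -5  → 6 -5
MUL      → -30
PUSH 63  → -30 63
LT       → 1

-25200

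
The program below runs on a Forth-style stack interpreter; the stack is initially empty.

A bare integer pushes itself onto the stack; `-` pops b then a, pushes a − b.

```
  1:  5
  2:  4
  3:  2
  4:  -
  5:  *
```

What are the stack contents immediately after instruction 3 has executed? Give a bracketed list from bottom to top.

5 : [5]
4 : [5, 4]
2 : [5, 4, 2]

[5, 4, 2]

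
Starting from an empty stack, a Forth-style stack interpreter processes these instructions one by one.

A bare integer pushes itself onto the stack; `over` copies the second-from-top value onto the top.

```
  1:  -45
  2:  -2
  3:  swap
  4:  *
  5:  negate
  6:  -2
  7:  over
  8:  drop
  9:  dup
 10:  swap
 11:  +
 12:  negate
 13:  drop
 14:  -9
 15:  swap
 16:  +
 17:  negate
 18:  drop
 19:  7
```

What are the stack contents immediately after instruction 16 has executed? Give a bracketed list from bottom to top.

[-99]

-45    : -45
-2     : -45 -2
swap   : -2 -45
*      : 90
negate : -90
-2     : -90 -2
over   : -90 -2 -90
drop   : -90 -2
dup    : -90 -2 -2
swap   : -90 -2 -2
+      : -90 -4
negate : -90 4
drop   : -90
-9     : -90 -9
swap   : -9 -90
+      : -99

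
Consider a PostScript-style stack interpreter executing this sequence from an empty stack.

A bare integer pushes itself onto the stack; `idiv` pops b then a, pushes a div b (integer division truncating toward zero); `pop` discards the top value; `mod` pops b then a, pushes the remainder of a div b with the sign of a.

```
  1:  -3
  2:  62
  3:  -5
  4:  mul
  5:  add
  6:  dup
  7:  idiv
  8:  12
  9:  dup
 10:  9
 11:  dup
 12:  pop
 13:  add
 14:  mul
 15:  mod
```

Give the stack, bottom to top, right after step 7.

[1]

-3   → [-3]
62   → [-3, 62]
-5   → [-3, 62, -5]
mul  → [-3, -310]
add  → [-313]
dup  → [-313, -313]
idiv → [1]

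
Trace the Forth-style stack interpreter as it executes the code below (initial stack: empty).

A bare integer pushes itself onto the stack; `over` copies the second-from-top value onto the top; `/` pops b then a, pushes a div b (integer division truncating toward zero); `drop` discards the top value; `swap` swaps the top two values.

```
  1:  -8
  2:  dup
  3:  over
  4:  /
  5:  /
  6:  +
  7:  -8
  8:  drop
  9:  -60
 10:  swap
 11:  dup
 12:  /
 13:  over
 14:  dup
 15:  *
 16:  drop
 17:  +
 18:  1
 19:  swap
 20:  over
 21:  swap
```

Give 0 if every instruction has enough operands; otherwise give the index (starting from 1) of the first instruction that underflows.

6

-8   : -8
dup  : -8 -8
over : -8 -8 -8
/    : -8 1
/    : -8
+  — needs 2 operands, stack has 1 → underflow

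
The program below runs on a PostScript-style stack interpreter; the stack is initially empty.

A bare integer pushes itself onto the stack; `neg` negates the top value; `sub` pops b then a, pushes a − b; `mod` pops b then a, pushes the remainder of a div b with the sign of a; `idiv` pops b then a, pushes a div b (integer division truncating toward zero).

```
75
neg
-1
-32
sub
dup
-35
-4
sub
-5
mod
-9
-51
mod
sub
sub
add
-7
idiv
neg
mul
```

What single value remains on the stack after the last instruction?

75   → [75]
neg  → [-75]
-1   → [-75, -1]
-32  → [-75, -1, -32]
sub  → [-75, 31]
dup  → [-75, 31, 31]
-35  → [-75, 31, 31, -35]
-4   → [-75, 31, 31, -35, -4]
sub  → [-75, 31, 31, -31]
-5   → [-75, 31, 31, -31, -5]
mod  → [-75, 31, 31, -1]
-9   → [-75, 31, 31, -1, -9]
-51  → [-75, 31, 31, -1, -9, -51]
mod  → [-75, 31, 31, -1, -9]
sub  → [-75, 31, 31, 8]
sub  → [-75, 31, 23]
add  → [-75, 54]
-7   → [-75, 54, -7]
idiv → [-75, -7]
neg  → [-75, 7]
mul  → [-525]

-525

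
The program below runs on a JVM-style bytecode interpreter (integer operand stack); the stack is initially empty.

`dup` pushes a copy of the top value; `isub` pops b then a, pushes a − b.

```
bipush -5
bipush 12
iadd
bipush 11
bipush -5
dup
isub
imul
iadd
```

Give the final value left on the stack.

7

bipush -5 -> [-5]
bipush 12 -> [-5, 12]
iadd      -> [7]
bipush 11 -> [7, 11]
bipush -5 -> [7, 11, -5]
dup       -> [7, 11, -5, -5]
isub      -> [7, 11, 0]
imul      -> [7, 0]
iadd      -> [7]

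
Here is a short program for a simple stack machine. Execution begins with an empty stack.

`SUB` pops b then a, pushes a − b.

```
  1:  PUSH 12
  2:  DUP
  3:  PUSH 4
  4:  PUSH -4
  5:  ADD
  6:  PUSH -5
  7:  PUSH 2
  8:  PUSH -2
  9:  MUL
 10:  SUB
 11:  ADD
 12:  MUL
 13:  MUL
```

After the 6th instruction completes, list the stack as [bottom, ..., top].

PUSH 12 -> 12
DUP     -> 12 12
PUSH 4  -> 12 12 4
PUSH -4 -> 12 12 4 -4
ADD     -> 12 12 0
PUSH -5 -> 12 12 0 -5

[12, 12, 0, -5]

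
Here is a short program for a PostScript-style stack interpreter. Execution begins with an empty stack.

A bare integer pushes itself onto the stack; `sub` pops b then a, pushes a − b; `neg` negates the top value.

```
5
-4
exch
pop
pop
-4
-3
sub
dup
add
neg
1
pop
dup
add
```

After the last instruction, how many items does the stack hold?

5    : [5]
-4   : [5, -4]
exch : [-4, 5]
pop  : [-4]
pop  : []
-4   : [-4]
-3   : [-4, -3]
sub  : [-1]
dup  : [-1, -1]
add  : [-2]
neg  : [2]
1    : [2, 1]
pop  : [2]
dup  : [2, 2]
add  : [4]

1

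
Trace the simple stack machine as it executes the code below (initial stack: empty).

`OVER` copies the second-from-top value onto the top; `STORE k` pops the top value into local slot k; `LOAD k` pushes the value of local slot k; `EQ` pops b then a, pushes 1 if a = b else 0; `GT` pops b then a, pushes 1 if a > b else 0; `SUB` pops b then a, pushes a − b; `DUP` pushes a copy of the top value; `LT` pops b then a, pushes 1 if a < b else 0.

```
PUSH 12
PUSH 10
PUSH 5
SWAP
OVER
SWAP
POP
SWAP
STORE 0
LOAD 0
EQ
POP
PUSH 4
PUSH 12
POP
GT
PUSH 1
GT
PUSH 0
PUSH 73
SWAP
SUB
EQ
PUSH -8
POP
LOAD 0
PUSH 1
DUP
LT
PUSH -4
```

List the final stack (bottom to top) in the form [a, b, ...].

PUSH 12 -> 12
PUSH 10 -> 12 10
PUSH 5  -> 12 10 5
SWAP    -> 12 5 10
OVER    -> 12 5 10 5
SWAP    -> 12 5 5 10
POP     -> 12 5 5
SWAP    -> 12 5 5
STORE 0 -> 12 5
LOAD 0  -> 12 5 5
EQ      -> 12 1
POP     -> 12
PUSH 4  -> 12 4
PUSH 12 -> 12 4 12
POP     -> 12 4
GT      -> 1
PUSH 1  -> 1 1
GT      -> 0
PUSH 0  -> 0 0
PUSH 73 -> 0 0 73
SWAP    -> 0 73 0
SUB     -> 0 73
EQ      -> 0
PUSH -8 -> 0 -8
POP     -> 0
LOAD 0  -> 0 5
PUSH 1  -> 0 5 1
DUP     -> 0 5 1 1
LT      -> 0 5 0
PUSH -4 -> 0 5 0 -4

[0, 5, 0, -4]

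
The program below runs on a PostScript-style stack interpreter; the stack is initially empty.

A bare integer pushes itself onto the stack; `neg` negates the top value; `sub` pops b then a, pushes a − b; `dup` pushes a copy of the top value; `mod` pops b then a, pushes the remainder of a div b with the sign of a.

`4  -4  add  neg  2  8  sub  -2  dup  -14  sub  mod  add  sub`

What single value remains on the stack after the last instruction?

4   → 4
-4  → 4 -4
add → 0
neg → 0
2   → 0 2
8   → 0 2 8
sub → 0 -6
-2  → 0 -6 -2
dup → 0 -6 -2 -2
-14 → 0 -6 -2 -2 -14
sub → 0 -6 -2 12
mod → 0 -6 -2
add → 0 -8
sub → 8

8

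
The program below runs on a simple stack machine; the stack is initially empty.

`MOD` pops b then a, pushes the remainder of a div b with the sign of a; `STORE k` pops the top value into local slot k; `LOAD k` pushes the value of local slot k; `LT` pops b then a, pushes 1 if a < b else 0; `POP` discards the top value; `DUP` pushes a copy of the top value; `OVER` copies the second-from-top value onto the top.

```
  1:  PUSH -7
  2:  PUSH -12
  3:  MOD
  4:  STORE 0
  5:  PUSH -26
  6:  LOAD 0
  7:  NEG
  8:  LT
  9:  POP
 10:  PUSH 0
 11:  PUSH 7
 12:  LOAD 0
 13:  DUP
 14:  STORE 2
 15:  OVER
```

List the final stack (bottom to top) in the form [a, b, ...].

[0, 7, -7, 7]

PUSH -7  -> [-7]
PUSH -12 -> [-7, -12]
MOD      -> [-7]
STORE 0  -> []
PUSH -26 -> [-26]
LOAD 0   -> [-26, -7]
NEG      -> [-26, 7]
LT       -> [1]
POP      -> []
PUSH 0   -> [0]
PUSH 7   -> [0, 7]
LOAD 0   -> [0, 7, -7]
DUP      -> [0, 7, -7, -7]
STORE 2  -> [0, 7, -7]
OVER     -> [0, 7, -7, 7]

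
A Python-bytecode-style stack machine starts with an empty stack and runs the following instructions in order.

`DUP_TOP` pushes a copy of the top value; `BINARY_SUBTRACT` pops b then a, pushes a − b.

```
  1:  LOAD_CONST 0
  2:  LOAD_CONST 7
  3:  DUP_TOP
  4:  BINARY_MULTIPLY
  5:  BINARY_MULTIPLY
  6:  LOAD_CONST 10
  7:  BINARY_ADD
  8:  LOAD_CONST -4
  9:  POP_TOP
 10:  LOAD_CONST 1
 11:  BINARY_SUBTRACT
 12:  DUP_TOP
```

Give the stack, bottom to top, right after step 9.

[10]

LOAD_CONST 0    → [0]
LOAD_CONST 7    → [0, 7]
DUP_TOP         → [0, 7, 7]
BINARY_MULTIPLY → [0, 49]
BINARY_MULTIPLY → [0]
LOAD_CONST 10   → [0, 10]
BINARY_ADD      → [10]
LOAD_CONST -4   → [10, -4]
POP_TOP         → [10]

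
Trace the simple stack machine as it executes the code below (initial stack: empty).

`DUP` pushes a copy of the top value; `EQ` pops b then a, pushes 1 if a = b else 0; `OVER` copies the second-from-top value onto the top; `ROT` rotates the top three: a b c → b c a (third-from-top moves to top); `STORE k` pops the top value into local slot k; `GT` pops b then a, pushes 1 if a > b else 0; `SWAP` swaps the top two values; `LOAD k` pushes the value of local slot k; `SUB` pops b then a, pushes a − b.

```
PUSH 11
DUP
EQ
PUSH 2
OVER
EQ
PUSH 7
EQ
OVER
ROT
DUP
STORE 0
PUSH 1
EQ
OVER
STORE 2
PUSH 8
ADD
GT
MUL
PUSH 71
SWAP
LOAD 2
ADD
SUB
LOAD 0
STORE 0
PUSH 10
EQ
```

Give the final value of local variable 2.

1

PUSH 11 : 11
DUP     : 11 11
EQ      : 1
PUSH 2  : 1 2
OVER    : 1 2 1
EQ      : 1 0
PUSH 7  : 1 0 7
EQ      : 1 0
OVER    : 1 0 1
ROT     : 0 1 1
DUP     : 0 1 1 1
STORE 0 : 0 1 1
PUSH 1  : 0 1 1 1
EQ      : 0 1 1
OVER    : 0 1 1 1
STORE 2 : 0 1 1
PUSH 8  : 0 1 1 8
ADD     : 0 1 9
GT      : 0 0
MUL     : 0
PUSH 71 : 0 71
SWAP    : 71 0
LOAD 2  : 71 0 1
ADD     : 71 1
SUB     : 70
LOAD 0  : 70 1
STORE 0 : 70
PUSH 10 : 70 10
EQ      : 0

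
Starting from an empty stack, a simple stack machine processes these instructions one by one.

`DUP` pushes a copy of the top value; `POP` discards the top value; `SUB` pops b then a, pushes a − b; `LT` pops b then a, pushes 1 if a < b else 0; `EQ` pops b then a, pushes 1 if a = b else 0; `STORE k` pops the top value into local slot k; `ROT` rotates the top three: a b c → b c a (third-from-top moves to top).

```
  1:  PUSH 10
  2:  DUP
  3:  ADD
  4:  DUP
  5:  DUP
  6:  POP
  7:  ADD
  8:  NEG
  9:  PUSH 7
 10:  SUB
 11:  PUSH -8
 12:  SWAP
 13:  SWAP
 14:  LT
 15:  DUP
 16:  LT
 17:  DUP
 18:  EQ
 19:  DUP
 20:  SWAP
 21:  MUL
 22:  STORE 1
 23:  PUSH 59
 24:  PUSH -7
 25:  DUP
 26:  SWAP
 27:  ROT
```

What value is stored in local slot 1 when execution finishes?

PUSH 10 -> [10]
DUP     -> [10, 10]
ADD     -> [20]
DUP     -> [20, 20]
DUP     -> [20, 20, 20]
POP     -> [20, 20]
ADD     -> [40]
NEG     -> [-40]
PUSH 7  -> [-40, 7]
SUB     -> [-47]
PUSH -8 -> [-47, -8]
SWAP    -> [-8, -47]
SWAP    -> [-47, -8]
LT      -> [1]
DUP     -> [1, 1]
LT      -> [0]
DUP     -> [0, 0]
EQ      -> [1]
DUP     -> [1, 1]
SWAP    -> [1, 1]
MUL     -> [1]
STORE 1 -> []
PUSH 59 -> [59]
PUSH -7 -> [59, -7]
DUP     -> [59, -7, -7]
SWAP    -> [59, -7, -7]
ROT     -> [-7, -7, 59]

1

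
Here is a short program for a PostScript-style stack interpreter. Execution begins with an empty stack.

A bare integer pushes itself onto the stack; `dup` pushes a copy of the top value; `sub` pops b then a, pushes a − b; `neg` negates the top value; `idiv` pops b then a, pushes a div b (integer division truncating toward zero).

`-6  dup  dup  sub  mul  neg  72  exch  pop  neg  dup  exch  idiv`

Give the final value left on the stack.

1

-6   → -6
dup  → -6 -6
dup  → -6 -6 -6
sub  → -6 0
mul  → 0
neg  → 0
72   → 0 72
exch → 72 0
pop  → 72
neg  → -72
dup  → -72 -72
exch → -72 -72
idiv → 1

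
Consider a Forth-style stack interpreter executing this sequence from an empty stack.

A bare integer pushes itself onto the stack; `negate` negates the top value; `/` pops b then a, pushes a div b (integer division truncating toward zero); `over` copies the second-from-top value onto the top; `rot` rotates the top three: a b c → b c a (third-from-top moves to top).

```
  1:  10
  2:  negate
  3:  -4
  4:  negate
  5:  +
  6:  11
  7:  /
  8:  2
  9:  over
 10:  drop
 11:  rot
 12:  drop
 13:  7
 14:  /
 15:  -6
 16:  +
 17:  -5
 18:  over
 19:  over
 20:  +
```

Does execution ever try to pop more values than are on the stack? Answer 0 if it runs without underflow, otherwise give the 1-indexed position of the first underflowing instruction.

10     : 10
negate : -10
-4     : -10 -4
negate : -10 4
+      : -6
11     : -6 11
/      : 0
2      : 0 2
over   : 0 2 0
drop   : 0 2
rot  — needs 3 operands, stack has 2 → underflow

11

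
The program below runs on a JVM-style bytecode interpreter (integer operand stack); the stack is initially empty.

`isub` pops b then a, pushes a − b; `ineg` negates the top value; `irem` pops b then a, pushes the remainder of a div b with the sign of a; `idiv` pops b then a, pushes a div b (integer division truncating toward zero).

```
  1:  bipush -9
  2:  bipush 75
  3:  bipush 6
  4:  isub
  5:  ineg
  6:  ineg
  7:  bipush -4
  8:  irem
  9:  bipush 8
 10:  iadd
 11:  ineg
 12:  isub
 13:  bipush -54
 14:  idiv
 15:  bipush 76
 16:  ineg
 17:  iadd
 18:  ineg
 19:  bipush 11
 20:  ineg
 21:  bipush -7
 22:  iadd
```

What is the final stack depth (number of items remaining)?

2

bipush -9  -> [-9]
bipush 75  -> [-9, 75]
bipush 6   -> [-9, 75, 6]
isub       -> [-9, 69]
ineg       -> [-9, -69]
ineg       -> [-9, 69]
bipush -4  -> [-9, 69, -4]
irem       -> [-9, 1]
bipush 8   -> [-9, 1, 8]
iadd       -> [-9, 9]
ineg       -> [-9, -9]
isub       -> [0]
bipush -54 -> [0, -54]
idiv       -> [0]
bipush 76  -> [0, 76]
ineg       -> [0, -76]
iadd       -> [-76]
ineg       -> [76]
bipush 11  -> [76, 11]
ineg       -> [76, -11]
bipush -7  -> [76, -11, -7]
iadd       -> [76, -18]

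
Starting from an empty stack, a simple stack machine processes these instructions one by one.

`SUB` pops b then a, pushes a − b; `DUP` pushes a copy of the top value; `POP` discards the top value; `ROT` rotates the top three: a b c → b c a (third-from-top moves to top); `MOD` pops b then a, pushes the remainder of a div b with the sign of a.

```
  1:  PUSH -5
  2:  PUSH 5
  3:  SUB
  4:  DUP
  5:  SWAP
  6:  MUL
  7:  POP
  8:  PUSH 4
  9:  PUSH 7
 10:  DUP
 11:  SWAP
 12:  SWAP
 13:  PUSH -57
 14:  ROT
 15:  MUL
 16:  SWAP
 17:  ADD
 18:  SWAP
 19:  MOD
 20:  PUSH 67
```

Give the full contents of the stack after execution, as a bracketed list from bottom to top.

[0, 67]

PUSH -5  -> [-5]
PUSH 5   -> [-5, 5]
SUB      -> [-10]
DUP      -> [-10, -10]
SWAP     -> [-10, -10]
MUL      -> [100]
POP      -> []
PUSH 4   -> [4]
PUSH 7   -> [4, 7]
DUP      -> [4, 7, 7]
SWAP     -> [4, 7, 7]
SWAP     -> [4, 7, 7]
PUSH -57 -> [4, 7, 7, -57]
ROT      -> [4, 7, -57, 7]
MUL      -> [4, 7, -399]
SWAP     -> [4, -399, 7]
ADD      -> [4, -392]
SWAP     -> [-392, 4]
MOD      -> [0]
PUSH 67  -> [0, 67]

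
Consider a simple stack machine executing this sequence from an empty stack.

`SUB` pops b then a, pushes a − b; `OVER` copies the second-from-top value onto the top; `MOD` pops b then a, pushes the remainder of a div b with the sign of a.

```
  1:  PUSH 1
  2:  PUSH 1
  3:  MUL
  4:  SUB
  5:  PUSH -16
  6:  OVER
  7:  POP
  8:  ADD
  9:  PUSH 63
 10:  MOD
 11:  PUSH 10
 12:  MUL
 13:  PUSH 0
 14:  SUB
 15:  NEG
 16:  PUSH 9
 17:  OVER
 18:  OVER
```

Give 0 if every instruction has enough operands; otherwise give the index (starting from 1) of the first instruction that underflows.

4

PUSH 1 -> 1
PUSH 1 -> 1 1
MUL    -> 1
SUB  — needs 2 operands, stack has 1 → underflow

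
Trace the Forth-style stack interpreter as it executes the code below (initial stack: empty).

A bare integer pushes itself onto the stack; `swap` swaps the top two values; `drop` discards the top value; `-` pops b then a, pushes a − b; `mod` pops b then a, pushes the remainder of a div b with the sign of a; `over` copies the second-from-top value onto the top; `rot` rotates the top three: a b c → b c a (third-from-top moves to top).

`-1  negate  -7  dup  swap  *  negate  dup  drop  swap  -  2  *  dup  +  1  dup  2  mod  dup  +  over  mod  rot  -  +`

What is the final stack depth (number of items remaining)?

1

-1      [-1]
negate  [1]
-7      [1, -7]
dup     [1, -7, -7]
swap    [1, -7, -7]
*       [1, 49]
negate  [1, -49]
dup     [1, -49, -49]
drop    [1, -49]
swap    [-49, 1]
-       [-50]
2       [-50, 2]
*       [-100]
dup     [-100, -100]
+       [-200]
1       [-200, 1]
dup     [-200, 1, 1]
2       [-200, 1, 1, 2]
mod     [-200, 1, 1]
dup     [-200, 1, 1, 1]
+       [-200, 1, 2]
over    [-200, 1, 2, 1]
mod     [-200, 1, 0]
rot     [1, 0, -200]
-       [1, 200]
+       [201]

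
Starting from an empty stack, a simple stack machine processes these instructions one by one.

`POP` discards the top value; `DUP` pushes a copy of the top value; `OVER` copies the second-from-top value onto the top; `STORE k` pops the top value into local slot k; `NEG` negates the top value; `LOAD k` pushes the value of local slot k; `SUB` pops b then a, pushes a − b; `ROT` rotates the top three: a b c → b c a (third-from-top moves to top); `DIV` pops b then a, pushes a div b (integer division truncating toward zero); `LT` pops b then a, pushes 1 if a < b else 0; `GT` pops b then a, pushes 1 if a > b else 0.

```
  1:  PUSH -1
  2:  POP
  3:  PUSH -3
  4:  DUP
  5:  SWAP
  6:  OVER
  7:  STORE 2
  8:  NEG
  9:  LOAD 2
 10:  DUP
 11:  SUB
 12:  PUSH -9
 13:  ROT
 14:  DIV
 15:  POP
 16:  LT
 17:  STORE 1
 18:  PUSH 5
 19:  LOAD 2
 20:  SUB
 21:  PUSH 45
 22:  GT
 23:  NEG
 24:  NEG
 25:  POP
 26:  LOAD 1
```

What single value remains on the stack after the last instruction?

1

PUSH -1  [-1]
POP      []
PUSH -3  [-3]
DUP      [-3, -3]
SWAP     [-3, -3]
OVER     [-3, -3, -3]
STORE 2  [-3, -3]
NEG      [-3, 3]
LOAD 2   [-3, 3, -3]
DUP      [-3, 3, -3, -3]
SUB      [-3, 3, 0]
PUSH -9  [-3, 3, 0, -9]
ROT      [-3, 0, -9, 3]
DIV      [-3, 0, -3]
POP      [-3, 0]
LT       [1]
STORE 1  []
PUSH 5   [5]
LOAD 2   [5, -3]
SUB      [8]
PUSH 45  [8, 45]
GT       [0]
NEG      [0]
NEG      [0]
POP      []
LOAD 1   [1]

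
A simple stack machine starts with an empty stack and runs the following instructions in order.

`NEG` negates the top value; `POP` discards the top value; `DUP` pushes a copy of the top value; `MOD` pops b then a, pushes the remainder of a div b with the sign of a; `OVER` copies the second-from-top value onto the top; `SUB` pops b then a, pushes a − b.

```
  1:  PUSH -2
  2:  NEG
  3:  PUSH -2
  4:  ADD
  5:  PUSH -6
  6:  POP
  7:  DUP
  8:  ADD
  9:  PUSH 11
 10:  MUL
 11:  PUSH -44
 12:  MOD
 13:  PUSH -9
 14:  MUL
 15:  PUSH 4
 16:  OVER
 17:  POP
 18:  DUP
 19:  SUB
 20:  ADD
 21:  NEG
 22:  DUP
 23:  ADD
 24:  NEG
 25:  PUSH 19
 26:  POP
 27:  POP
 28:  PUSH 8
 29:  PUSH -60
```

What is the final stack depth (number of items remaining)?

2

PUSH -2  : -2
NEG      : 2
PUSH -2  : 2 -2
ADD      : 0
PUSH -6  : 0 -6
POP      : 0
DUP      : 0 0
ADD      : 0
PUSH 11  : 0 11
MUL      : 0
PUSH -44 : 0 -44
MOD      : 0
PUSH -9  : 0 -9
MUL      : 0
PUSH 4   : 0 4
OVER     : 0 4 0
POP      : 0 4
DUP      : 0 4 4
SUB      : 0 0
ADD      : 0
NEG      : 0
DUP      : 0 0
ADD      : 0
NEG      : 0
PUSH 19  : 0 19
POP      : 0
POP      : (empty)
PUSH 8   : 8
PUSH -60 : 8 -60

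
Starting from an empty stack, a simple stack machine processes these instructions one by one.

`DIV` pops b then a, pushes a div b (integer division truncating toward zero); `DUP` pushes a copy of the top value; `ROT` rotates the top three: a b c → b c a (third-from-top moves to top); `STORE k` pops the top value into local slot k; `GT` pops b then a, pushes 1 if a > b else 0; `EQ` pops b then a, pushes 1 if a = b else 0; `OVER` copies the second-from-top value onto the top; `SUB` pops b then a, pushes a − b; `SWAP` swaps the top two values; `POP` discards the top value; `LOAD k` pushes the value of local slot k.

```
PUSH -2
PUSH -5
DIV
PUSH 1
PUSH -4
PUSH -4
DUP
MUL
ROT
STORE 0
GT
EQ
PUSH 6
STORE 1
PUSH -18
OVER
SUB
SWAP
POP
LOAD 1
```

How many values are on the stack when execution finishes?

PUSH -2  → [-2]
PUSH -5  → [-2, -5]
DIV      → [0]
PUSH 1   → [0, 1]
PUSH -4  → [0, 1, -4]
PUSH -4  → [0, 1, -4, -4]
DUP      → [0, 1, -4, -4, -4]
MUL      → [0, 1, -4, 16]
ROT      → [0, -4, 16, 1]
STORE 0  → [0, -4, 16]
GT       → [0, 0]
EQ       → [1]
PUSH 6   → [1, 6]
STORE 1  → [1]
PUSH -18 → [1, -18]
OVER     → [1, -18, 1]
SUB      → [1, -19]
SWAP     → [-19, 1]
POP      → [-19]
LOAD 1   → [-19, 6]

2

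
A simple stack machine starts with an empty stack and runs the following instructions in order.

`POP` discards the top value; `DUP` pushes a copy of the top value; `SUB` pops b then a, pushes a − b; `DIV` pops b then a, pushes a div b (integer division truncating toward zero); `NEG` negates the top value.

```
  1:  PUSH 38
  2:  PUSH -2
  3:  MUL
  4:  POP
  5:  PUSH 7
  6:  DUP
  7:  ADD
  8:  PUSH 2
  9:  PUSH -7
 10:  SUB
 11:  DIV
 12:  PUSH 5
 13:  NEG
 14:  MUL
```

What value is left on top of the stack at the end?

PUSH 38  [38]
PUSH -2  [38, -2]
MUL      [-76]
POP      []
PUSH 7   [7]
DUP      [7, 7]
ADD      [14]
PUSH 2   [14, 2]
PUSH -7  [14, 2, -7]
SUB      [14, 9]
DIV      [1]
PUSH 5   [1, 5]
NEG      [1, -5]
MUL      [-5]

-5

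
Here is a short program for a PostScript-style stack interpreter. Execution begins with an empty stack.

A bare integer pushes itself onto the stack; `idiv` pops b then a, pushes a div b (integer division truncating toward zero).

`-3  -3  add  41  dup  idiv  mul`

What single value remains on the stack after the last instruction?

-6

-3   : -3
-3   : -3 -3
add  : -6
41   : -6 41
dup  : -6 41 41
idiv : -6 1
mul  : -6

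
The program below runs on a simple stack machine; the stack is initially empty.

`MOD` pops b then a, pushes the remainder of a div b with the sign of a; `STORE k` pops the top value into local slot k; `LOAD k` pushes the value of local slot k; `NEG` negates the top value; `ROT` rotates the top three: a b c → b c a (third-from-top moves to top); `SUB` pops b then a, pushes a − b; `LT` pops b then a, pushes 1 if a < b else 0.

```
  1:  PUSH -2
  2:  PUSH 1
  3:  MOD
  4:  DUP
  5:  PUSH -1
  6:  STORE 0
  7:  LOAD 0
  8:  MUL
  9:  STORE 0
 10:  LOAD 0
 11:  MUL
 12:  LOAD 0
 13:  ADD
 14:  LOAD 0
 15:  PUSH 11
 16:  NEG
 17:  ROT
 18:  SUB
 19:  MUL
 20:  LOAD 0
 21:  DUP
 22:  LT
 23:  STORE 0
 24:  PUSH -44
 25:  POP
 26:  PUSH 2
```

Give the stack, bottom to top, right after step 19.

PUSH -2 → [-2]
PUSH 1  → [-2, 1]
MOD     → [0]
DUP     → [0, 0]
PUSH -1 → [0, 0, -1]
STORE 0 → [0, 0]
LOAD 0  → [0, 0, -1]
MUL     → [0, 0]
STORE 0 → [0]
LOAD 0  → [0, 0]
MUL     → [0]
LOAD 0  → [0, 0]
ADD     → [0]
LOAD 0  → [0, 0]
PUSH 11 → [0, 0, 11]
NEG     → [0, 0, -11]
ROT     → [0, -11, 0]
SUB     → [0, -11]
MUL     → [0]

[0]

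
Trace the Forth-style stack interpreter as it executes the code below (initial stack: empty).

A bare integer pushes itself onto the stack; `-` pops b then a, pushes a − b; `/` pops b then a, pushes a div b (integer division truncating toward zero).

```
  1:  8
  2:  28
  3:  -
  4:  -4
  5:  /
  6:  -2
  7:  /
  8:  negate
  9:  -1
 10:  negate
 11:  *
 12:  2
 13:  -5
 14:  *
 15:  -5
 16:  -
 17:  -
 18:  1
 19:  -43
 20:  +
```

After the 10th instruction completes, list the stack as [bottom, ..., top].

[2, 1]

8       [8]
28      [8, 28]
-       [-20]
-4      [-20, -4]
/       [5]
-2      [5, -2]
/       [-2]
negate  [2]
-1      [2, -1]
negate  [2, 1]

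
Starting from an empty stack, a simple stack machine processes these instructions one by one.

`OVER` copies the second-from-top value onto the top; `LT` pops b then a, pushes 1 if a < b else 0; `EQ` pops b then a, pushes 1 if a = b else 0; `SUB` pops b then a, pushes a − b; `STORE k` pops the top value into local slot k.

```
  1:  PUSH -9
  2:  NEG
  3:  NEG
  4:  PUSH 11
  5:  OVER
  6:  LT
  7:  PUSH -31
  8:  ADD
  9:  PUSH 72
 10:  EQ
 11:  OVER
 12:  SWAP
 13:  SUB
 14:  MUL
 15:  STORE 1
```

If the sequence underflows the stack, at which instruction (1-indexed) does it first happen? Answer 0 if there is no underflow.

0

PUSH -9  : [-9]
NEG      : [9]
NEG      : [-9]
PUSH 11  : [-9, 11]
OVER     : [-9, 11, -9]
LT       : [-9, 0]
PUSH -31 : [-9, 0, -31]
ADD      : [-9, -31]
PUSH 72  : [-9, -31, 72]
EQ       : [-9, 0]
OVER     : [-9, 0, -9]
SWAP     : [-9, -9, 0]
SUB      : [-9, -9]
MUL      : [81]
STORE 1  : []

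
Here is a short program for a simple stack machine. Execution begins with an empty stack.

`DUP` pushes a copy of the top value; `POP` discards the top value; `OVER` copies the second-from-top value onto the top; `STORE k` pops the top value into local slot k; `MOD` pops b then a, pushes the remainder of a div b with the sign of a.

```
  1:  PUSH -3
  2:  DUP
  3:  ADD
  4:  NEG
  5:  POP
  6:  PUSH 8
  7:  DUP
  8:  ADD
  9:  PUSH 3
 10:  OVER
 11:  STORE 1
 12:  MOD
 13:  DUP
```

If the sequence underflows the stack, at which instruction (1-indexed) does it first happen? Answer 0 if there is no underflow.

0

PUSH -3 → [-3]
DUP     → [-3, -3]
ADD     → [-6]
NEG     → [6]
POP     → []
PUSH 8  → [8]
DUP     → [8, 8]
ADD     → [16]
PUSH 3  → [16, 3]
OVER    → [16, 3, 16]
STORE 1 → [16, 3]
MOD     → [1]
DUP     → [1, 1]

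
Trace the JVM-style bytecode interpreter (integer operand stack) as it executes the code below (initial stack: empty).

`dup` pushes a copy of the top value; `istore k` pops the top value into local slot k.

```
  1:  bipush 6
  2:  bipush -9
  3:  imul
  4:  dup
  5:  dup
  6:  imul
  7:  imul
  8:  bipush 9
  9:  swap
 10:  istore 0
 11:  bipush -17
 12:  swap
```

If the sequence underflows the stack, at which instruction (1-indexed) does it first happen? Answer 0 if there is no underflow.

bipush 6   → [6]
bipush -9  → [6, -9]
imul       → [-54]
dup        → [-54, -54]
dup        → [-54, -54, -54]
imul       → [-54, 2916]
imul       → [-157464]
bipush 9   → [-157464, 9]
swap       → [9, -157464]
istore 0   → [9]
bipush -17 → [9, -17]
swap       → [-17, 9]

0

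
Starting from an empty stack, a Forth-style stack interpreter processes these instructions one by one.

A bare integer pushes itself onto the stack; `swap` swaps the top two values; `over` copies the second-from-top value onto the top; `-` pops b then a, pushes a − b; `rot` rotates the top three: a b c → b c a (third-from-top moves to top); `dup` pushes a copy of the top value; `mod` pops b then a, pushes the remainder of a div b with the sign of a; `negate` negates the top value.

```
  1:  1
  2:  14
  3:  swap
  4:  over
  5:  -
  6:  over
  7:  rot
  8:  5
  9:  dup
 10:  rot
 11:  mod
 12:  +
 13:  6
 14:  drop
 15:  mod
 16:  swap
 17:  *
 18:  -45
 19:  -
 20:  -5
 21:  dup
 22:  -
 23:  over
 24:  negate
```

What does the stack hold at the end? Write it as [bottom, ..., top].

1      -> [1]
14     -> [1, 14]
swap   -> [14, 1]
over   -> [14, 1, 14]
-      -> [14, -13]
over   -> [14, -13, 14]
rot    -> [-13, 14, 14]
5      -> [-13, 14, 14, 5]
dup    -> [-13, 14, 14, 5, 5]
rot    -> [-13, 14, 5, 5, 14]
mod    -> [-13, 14, 5, 5]
+      -> [-13, 14, 10]
6      -> [-13, 14, 10, 6]
drop   -> [-13, 14, 10]
mod    -> [-13, 4]
swap   -> [4, -13]
*      -> [-52]
-45    -> [-52, -45]
-      -> [-7]
-5     -> [-7, -5]
dup    -> [-7, -5, -5]
-      -> [-7, 0]
over   -> [-7, 0, -7]
negate -> [-7, 0, 7]

[-7, 0, 7]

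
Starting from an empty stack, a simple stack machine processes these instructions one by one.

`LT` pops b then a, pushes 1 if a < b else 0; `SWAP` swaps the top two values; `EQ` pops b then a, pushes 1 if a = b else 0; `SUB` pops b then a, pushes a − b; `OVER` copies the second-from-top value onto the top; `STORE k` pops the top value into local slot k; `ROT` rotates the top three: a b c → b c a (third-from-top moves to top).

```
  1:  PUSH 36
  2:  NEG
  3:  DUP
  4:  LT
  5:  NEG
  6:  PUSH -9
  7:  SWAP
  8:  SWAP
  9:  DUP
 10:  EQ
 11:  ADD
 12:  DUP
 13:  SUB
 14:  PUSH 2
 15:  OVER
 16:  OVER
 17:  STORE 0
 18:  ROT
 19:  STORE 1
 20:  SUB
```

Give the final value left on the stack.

PUSH 36 : 36
NEG     : -36
DUP     : -36 -36
LT      : 0
NEG     : 0
PUSH -9 : 0 -9
SWAP    : -9 0
SWAP    : 0 -9
DUP     : 0 -9 -9
EQ      : 0 1
ADD     : 1
DUP     : 1 1
SUB     : 0
PUSH 2  : 0 2
OVER    : 0 2 0
OVER    : 0 2 0 2
STORE 0 : 0 2 0
ROT     : 2 0 0
STORE 1 : 2 0
SUB     : 2

2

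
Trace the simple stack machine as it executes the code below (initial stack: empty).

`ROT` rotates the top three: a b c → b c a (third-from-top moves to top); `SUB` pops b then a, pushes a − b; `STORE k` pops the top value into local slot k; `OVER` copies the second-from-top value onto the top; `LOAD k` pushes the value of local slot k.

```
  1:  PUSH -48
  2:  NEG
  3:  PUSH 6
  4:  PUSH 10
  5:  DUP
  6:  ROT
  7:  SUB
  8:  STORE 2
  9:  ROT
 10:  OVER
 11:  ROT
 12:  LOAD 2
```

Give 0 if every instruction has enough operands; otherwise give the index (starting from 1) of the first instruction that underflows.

9

PUSH -48  -48
NEG       48
PUSH 6    48 6
PUSH 10   48 6 10
DUP       48 6 10 10
ROT       48 10 10 6
SUB       48 10 4
STORE 2   48 10
ROT  — needs 3 operands, stack has 2 → underflow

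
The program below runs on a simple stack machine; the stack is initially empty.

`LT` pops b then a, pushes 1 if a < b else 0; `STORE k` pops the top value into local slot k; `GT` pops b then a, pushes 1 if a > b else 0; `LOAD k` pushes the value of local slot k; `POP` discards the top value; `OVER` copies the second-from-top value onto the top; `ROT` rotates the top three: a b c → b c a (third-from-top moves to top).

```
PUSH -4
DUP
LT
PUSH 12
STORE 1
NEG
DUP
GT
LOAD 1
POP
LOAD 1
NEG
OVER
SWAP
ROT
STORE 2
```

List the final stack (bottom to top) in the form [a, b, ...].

[0, -12]

PUSH -4 : -4
DUP     : -4 -4
LT      : 0
PUSH 12 : 0 12
STORE 1 : 0
NEG     : 0
DUP     : 0 0
GT      : 0
LOAD 1  : 0 12
POP     : 0
LOAD 1  : 0 12
NEG     : 0 -12
OVER    : 0 -12 0
SWAP    : 0 0 -12
ROT     : 0 -12 0
STORE 2 : 0 -12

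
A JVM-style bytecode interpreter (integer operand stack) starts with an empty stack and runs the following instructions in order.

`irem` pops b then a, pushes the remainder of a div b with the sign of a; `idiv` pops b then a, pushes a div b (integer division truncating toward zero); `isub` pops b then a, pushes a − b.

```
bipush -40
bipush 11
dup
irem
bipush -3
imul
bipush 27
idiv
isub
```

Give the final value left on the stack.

bipush -40  -40
bipush 11   -40 11
dup         -40 11 11
irem        -40 0
bipush -3   -40 0 -3
imul        -40 0
bipush 27   -40 0 27
idiv        -40 0
isub        -40

-40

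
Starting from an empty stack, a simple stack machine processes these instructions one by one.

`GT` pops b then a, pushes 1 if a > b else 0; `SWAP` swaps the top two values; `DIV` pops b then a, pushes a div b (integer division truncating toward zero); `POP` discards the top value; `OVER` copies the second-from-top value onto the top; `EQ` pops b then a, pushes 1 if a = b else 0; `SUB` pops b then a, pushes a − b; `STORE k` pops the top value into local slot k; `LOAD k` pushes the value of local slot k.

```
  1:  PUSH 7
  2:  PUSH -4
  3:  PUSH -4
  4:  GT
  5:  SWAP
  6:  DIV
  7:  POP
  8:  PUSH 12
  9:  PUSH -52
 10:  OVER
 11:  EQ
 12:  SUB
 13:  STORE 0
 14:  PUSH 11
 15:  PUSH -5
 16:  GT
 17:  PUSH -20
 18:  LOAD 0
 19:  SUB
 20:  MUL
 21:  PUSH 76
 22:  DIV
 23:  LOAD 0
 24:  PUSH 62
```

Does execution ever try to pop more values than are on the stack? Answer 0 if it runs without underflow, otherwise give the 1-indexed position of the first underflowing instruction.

PUSH 7    [7]
PUSH -4   [7, -4]
PUSH -4   [7, -4, -4]
GT        [7, 0]
SWAP      [0, 7]
DIV       [0]
POP       []
PUSH 12   [12]
PUSH -52  [12, -52]
OVER      [12, -52, 12]
EQ        [12, 0]
SUB       [12]
STORE 0   []
PUSH 11   [11]
PUSH -5   [11, -5]
GT        [1]
PUSH -20  [1, -20]
LOAD 0    [1, -20, 12]
SUB       [1, -32]
MUL       [-32]
PUSH 76   [-32, 76]
DIV       [0]
LOAD 0    [0, 12]
PUSH 62   [0, 12, 62]

0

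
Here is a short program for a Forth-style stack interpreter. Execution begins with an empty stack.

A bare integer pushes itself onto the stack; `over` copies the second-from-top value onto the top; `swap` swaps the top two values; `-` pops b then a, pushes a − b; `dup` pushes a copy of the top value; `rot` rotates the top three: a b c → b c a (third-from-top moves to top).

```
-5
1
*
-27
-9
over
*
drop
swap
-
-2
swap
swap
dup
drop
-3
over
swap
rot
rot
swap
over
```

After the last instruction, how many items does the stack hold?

5

-5   : [-5]
1    : [-5, 1]
*    : [-5]
-27  : [-5, -27]
-9   : [-5, -27, -9]
over : [-5, -27, -9, -27]
*    : [-5, -27, 243]
drop : [-5, -27]
swap : [-27, -5]
-    : [-22]
-2   : [-22, -2]
swap : [-2, -22]
swap : [-22, -2]
dup  : [-22, -2, -2]
drop : [-22, -2]
-3   : [-22, -2, -3]
over : [-22, -2, -3, -2]
swap : [-22, -2, -2, -3]
rot  : [-22, -2, -3, -2]
rot  : [-22, -3, -2, -2]
swap : [-22, -3, -2, -2]
over : [-22, -3, -2, -2, -2]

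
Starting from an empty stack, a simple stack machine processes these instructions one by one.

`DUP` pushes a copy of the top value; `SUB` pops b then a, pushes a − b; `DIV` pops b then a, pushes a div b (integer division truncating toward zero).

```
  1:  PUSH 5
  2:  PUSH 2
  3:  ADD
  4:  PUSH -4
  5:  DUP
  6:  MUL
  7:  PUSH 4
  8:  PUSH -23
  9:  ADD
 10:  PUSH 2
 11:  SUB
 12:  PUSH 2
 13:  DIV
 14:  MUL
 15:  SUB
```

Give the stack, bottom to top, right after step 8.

[7, 16, 4, -23]

PUSH 5   : 5
PUSH 2   : 5 2
ADD      : 7
PUSH -4  : 7 -4
DUP      : 7 -4 -4
MUL      : 7 16
PUSH 4   : 7 16 4
PUSH -23 : 7 16 4 -23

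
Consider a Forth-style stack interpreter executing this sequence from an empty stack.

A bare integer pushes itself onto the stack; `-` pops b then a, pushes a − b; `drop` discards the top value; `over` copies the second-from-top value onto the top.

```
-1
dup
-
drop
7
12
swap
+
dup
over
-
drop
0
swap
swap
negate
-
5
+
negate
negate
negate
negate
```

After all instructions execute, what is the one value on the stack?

-1     : -1
dup    : -1 -1
-      : 0
drop   : (empty)
7      : 7
12     : 7 12
swap   : 12 7
+      : 19
dup    : 19 19
over   : 19 19 19
-      : 19 0
drop   : 19
0      : 19 0
swap   : 0 19
swap   : 19 0
negate : 19 0
-      : 19
5      : 19 5
+      : 24
negate : -24
negate : 24
negate : -24
negate : 24

24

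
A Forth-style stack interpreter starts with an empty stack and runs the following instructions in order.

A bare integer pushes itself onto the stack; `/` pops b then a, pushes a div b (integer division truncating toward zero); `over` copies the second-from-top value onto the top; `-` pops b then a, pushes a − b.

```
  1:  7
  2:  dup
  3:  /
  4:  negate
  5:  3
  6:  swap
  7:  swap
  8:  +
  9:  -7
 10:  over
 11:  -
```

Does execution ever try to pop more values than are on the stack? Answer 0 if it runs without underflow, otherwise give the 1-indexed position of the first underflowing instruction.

0

7      : [7]
dup    : [7, 7]
/      : [1]
negate : [-1]
3      : [-1, 3]
swap   : [3, -1]
swap   : [-1, 3]
+      : [2]
-7     : [2, -7]
over   : [2, -7, 2]
-      : [2, -9]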